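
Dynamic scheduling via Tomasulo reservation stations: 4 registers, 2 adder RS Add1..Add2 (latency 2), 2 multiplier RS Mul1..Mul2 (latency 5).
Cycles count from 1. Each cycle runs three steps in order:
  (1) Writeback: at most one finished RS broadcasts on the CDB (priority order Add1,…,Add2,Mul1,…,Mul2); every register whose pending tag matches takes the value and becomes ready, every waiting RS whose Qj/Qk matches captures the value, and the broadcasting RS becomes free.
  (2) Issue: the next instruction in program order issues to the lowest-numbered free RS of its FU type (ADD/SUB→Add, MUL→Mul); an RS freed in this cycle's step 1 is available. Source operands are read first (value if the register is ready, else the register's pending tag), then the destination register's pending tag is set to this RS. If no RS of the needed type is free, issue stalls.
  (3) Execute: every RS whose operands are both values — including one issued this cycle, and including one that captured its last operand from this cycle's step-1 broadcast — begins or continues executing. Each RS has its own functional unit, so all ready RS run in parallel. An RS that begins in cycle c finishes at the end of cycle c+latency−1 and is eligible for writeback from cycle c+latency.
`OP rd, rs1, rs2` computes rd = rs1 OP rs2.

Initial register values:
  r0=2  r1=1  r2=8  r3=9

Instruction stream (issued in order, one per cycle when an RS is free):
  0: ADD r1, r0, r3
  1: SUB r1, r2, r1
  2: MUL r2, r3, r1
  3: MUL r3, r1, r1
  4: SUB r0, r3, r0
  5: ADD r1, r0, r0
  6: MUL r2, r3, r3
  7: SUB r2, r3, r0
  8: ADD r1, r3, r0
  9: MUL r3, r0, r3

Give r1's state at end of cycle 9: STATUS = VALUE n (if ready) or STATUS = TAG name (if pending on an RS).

cycle 1: issue ADD r1<-Add1 // r0:2,r1:Add1,r2:8,r3:9
cycle 2: issue SUB r1<-Add2 // r0:2,r1:Add2,r2:8,r3:9
cycle 3: CDB Add1=11; issue MUL r2<-Mul1 // r0:2,r1:Add2,r2:Mul1,r3:9
cycle 4: issue MUL r3<-Mul2 // r0:2,r1:Add2,r2:Mul1,r3:Mul2
cycle 5: CDB Add2=-3; issue SUB r0<-Add1 // r0:Add1,r1:-3,r2:Mul1,r3:Mul2
cycle 6: issue ADD r1<-Add2 // r0:Add1,r1:Add2,r2:Mul1,r3:Mul2
cycle 7: stall // r0:Add1,r1:Add2,r2:Mul1,r3:Mul2
cycle 8: stall // r0:Add1,r1:Add2,r2:Mul1,r3:Mul2
cycle 9: stall // r0:Add1,r1:Add2,r2:Mul1,r3:Mul2

STATUS = TAG Add2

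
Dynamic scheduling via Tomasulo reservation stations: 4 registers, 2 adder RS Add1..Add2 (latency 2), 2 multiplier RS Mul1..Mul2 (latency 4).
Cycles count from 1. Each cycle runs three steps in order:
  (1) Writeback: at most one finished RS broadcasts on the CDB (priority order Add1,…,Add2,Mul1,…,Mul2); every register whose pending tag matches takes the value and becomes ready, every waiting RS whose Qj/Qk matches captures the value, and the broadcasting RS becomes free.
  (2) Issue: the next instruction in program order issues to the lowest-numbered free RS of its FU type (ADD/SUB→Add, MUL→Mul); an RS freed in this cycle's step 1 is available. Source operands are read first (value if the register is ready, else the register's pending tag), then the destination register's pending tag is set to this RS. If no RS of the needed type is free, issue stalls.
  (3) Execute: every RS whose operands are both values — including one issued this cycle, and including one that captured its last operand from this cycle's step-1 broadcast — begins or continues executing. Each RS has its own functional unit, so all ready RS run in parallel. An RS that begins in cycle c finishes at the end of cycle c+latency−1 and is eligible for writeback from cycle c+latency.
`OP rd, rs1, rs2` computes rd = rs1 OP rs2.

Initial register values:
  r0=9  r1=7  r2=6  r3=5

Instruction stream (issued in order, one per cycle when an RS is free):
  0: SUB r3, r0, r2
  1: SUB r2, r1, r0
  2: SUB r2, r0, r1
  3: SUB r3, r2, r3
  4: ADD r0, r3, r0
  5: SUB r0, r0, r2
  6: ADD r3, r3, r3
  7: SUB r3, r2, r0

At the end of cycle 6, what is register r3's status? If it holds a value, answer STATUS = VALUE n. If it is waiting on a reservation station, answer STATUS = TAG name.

  c1: issue SUB r3<-Add1  regs: r0:9,r1:7,r2:6,r3:Add1
  c2: issue SUB r2<-Add2  regs: r0:9,r1:7,r2:Add2,r3:Add1
  c3: CDB Add1=3; issue SUB r2<-Add1  regs: r0:9,r1:7,r2:Add1,r3:3
  c4: CDB Add2=-2; issue SUB r3<-Add2  regs: r0:9,r1:7,r2:Add1,r3:Add2
  c5: CDB Add1=2; issue ADD r0<-Add1  regs: r0:Add1,r1:7,r2:2,r3:Add2
  c6: stall  regs: r0:Add1,r1:7,r2:2,r3:Add2

STATUS = TAG Add2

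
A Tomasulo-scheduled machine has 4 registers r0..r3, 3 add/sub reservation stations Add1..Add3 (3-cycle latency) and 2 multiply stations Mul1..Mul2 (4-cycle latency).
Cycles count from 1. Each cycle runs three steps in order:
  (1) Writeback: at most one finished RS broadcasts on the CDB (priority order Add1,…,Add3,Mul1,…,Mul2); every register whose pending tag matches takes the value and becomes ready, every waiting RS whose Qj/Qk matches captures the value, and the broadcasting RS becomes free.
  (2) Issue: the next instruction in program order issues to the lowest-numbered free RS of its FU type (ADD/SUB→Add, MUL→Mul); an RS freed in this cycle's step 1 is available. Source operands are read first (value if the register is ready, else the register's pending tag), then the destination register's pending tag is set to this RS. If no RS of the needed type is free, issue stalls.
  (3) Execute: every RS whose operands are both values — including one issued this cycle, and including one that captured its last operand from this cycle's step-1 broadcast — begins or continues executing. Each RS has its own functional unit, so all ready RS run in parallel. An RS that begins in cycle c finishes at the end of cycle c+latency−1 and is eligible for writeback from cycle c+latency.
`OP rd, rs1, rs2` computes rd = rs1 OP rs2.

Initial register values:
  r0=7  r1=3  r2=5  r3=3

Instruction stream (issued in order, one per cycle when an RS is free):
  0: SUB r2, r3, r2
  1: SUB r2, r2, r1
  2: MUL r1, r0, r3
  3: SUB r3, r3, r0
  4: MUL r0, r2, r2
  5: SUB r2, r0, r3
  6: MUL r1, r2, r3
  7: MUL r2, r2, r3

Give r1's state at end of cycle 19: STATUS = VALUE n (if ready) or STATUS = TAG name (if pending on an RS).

STATUS = VALUE -116

  c1: issue SUB r2<-Add1  regs: r0:7,r1:3,r2:Add1,r3:3
  c2: issue SUB r2<-Add2  regs: r0:7,r1:3,r2:Add2,r3:3
  c3: issue MUL r1<-Mul1  regs: r0:7,r1:Mul1,r2:Add2,r3:3
  c4: CDB Add1=-2; issue SUB r3<-Add1  regs: r0:7,r1:Mul1,r2:Add2,r3:Add1
  c5: issue MUL r0<-Mul2  regs: r0:Mul2,r1:Mul1,r2:Add2,r3:Add1
  c6: issue SUB r2<-Add3  regs: r0:Mul2,r1:Mul1,r2:Add3,r3:Add1
  c7: CDB Add1=-4; stall  regs: r0:Mul2,r1:Mul1,r2:Add3,r3:-4
  c8: CDB Add2=-5; stall  regs: r0:Mul2,r1:Mul1,r2:Add3,r3:-4
  c9: CDB Mul1=21; issue MUL r1<-Mul1  regs: r0:Mul2,r1:Mul1,r2:Add3,r3:-4
  c10: stall  regs: r0:Mul2,r1:Mul1,r2:Add3,r3:-4
  c11: stall  regs: r0:Mul2,r1:Mul1,r2:Add3,r3:-4
  c12: CDB Mul2=25; issue MUL r2<-Mul2  regs: r0:25,r1:Mul1,r2:Mul2,r3:-4
  c13: -  regs: r0:25,r1:Mul1,r2:Mul2,r3:-4
  c14: -  regs: r0:25,r1:Mul1,r2:Mul2,r3:-4
  c15: CDB Add3=29  regs: r0:25,r1:Mul1,r2:Mul2,r3:-4
  c16: -  regs: r0:25,r1:Mul1,r2:Mul2,r3:-4
  c17: -  regs: r0:25,r1:Mul1,r2:Mul2,r3:-4
  c18: -  regs: r0:25,r1:Mul1,r2:Mul2,r3:-4
  c19: CDB Mul1=-116  regs: r0:25,r1:-116,r2:Mul2,r3:-4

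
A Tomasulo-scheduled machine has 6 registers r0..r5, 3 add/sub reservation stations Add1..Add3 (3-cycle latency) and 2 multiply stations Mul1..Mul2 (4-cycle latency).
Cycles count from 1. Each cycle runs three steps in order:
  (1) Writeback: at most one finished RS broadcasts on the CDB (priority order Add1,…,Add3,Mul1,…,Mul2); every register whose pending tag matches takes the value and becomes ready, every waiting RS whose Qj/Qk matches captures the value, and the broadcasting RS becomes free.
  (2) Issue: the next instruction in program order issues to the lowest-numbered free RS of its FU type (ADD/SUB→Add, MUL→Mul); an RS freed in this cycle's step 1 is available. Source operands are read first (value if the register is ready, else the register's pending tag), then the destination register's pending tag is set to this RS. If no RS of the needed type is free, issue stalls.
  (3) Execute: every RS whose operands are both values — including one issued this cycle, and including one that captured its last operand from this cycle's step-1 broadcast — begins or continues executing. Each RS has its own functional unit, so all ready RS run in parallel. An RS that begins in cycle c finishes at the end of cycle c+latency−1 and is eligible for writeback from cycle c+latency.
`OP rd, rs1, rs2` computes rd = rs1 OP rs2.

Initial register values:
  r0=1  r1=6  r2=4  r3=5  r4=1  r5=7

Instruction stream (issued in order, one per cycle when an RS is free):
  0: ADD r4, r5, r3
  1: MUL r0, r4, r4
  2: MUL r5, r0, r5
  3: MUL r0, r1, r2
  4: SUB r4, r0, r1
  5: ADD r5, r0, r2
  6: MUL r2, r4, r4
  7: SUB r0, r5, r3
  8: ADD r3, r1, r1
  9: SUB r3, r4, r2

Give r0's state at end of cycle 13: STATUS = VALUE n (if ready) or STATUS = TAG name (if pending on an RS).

cycle 1: issue ADD r4<-Add1 // r0:1,r1:6,r2:4,r3:5,r4:Add1,r5:7
cycle 2: issue MUL r0<-Mul1 // r0:Mul1,r1:6,r2:4,r3:5,r4:Add1,r5:7
cycle 3: issue MUL r5<-Mul2 // r0:Mul1,r1:6,r2:4,r3:5,r4:Add1,r5:Mul2
cycle 4: CDB Add1=12; stall // r0:Mul1,r1:6,r2:4,r3:5,r4:12,r5:Mul2
cycle 5: stall // r0:Mul1,r1:6,r2:4,r3:5,r4:12,r5:Mul2
cycle 6: stall // r0:Mul1,r1:6,r2:4,r3:5,r4:12,r5:Mul2
cycle 7: stall // r0:Mul1,r1:6,r2:4,r3:5,r4:12,r5:Mul2
cycle 8: CDB Mul1=144; issue MUL r0<-Mul1 // r0:Mul1,r1:6,r2:4,r3:5,r4:12,r5:Mul2
cycle 9: issue SUB r4<-Add1 // r0:Mul1,r1:6,r2:4,r3:5,r4:Add1,r5:Mul2
cycle 10: issue ADD r5<-Add2 // r0:Mul1,r1:6,r2:4,r3:5,r4:Add1,r5:Add2
cycle 11: stall // r0:Mul1,r1:6,r2:4,r3:5,r4:Add1,r5:Add2
cycle 12: CDB Mul1=24; issue MUL r2<-Mul1 // r0:24,r1:6,r2:Mul1,r3:5,r4:Add1,r5:Add2
cycle 13: CDB Mul2=1008; issue SUB r0<-Add3 // r0:Add3,r1:6,r2:Mul1,r3:5,r4:Add1,r5:Add2

STATUS = TAG Add3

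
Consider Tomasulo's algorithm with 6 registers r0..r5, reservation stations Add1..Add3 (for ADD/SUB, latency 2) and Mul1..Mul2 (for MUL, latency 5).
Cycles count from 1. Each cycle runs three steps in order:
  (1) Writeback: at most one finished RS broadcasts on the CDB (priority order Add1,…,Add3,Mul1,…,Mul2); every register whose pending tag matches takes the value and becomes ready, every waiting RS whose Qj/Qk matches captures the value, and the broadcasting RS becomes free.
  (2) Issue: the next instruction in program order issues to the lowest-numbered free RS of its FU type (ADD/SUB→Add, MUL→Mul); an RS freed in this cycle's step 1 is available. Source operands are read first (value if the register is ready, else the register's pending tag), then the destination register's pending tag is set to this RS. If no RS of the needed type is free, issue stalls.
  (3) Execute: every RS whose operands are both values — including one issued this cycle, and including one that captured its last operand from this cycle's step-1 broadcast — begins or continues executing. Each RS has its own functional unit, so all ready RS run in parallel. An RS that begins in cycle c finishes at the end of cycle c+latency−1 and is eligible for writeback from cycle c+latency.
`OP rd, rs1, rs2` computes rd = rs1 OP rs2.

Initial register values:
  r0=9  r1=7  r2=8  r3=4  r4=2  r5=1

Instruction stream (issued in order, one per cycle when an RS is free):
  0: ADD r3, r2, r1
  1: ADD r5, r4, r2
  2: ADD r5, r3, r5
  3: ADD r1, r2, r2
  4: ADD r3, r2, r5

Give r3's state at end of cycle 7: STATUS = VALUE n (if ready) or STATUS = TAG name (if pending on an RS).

  c1: issue ADD r3<-Add1  regs: r0:9,r1:7,r2:8,r3:Add1,r4:2,r5:1
  c2: issue ADD r5<-Add2  regs: r0:9,r1:7,r2:8,r3:Add1,r4:2,r5:Add2
  c3: CDB Add1=15; issue ADD r5<-Add1  regs: r0:9,r1:7,r2:8,r3:15,r4:2,r5:Add1
  c4: CDB Add2=10; issue ADD r1<-Add2  regs: r0:9,r1:Add2,r2:8,r3:15,r4:2,r5:Add1
  c5: issue ADD r3<-Add3  regs: r0:9,r1:Add2,r2:8,r3:Add3,r4:2,r5:Add1
  c6: CDB Add1=25  regs: r0:9,r1:Add2,r2:8,r3:Add3,r4:2,r5:25
  c7: CDB Add2=16  regs: r0:9,r1:16,r2:8,r3:Add3,r4:2,r5:25

STATUS = TAG Add3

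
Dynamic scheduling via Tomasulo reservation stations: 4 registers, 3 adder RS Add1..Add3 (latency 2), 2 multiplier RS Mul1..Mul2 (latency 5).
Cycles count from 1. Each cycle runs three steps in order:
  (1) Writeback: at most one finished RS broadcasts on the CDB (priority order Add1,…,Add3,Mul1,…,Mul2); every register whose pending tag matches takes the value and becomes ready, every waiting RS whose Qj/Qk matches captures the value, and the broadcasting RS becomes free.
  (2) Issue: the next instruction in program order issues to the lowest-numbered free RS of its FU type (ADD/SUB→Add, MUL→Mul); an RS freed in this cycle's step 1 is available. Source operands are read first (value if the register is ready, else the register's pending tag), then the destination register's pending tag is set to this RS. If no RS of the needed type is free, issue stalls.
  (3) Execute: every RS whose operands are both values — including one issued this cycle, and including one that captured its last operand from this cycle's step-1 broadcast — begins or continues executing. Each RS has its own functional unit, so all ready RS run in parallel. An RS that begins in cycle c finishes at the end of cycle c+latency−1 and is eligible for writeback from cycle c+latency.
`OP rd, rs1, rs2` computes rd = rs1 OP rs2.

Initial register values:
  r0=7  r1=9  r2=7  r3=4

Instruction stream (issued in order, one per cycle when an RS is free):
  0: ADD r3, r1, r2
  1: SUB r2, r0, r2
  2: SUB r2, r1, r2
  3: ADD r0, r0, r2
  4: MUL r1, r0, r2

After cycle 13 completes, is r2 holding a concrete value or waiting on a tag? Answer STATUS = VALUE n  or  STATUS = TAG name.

cycle 1: issue ADD r3<-Add1 // r0:7,r1:9,r2:7,r3:Add1
cycle 2: issue SUB r2<-Add2 // r0:7,r1:9,r2:Add2,r3:Add1
cycle 3: CDB Add1=16; issue SUB r2<-Add1 // r0:7,r1:9,r2:Add1,r3:16
cycle 4: CDB Add2=0; issue ADD r0<-Add2 // r0:Add2,r1:9,r2:Add1,r3:16
cycle 5: issue MUL r1<-Mul1 // r0:Add2,r1:Mul1,r2:Add1,r3:16
cycle 6: CDB Add1=9 // r0:Add2,r1:Mul1,r2:9,r3:16
cycle 7: - // r0:Add2,r1:Mul1,r2:9,r3:16
cycle 8: CDB Add2=16 // r0:16,r1:Mul1,r2:9,r3:16
cycle 9: - // r0:16,r1:Mul1,r2:9,r3:16
cycle 10: - // r0:16,r1:Mul1,r2:9,r3:16
cycle 11: - // r0:16,r1:Mul1,r2:9,r3:16
cycle 12: - // r0:16,r1:Mul1,r2:9,r3:16
cycle 13: CDB Mul1=144 // r0:16,r1:144,r2:9,r3:16

STATUS = VALUE 9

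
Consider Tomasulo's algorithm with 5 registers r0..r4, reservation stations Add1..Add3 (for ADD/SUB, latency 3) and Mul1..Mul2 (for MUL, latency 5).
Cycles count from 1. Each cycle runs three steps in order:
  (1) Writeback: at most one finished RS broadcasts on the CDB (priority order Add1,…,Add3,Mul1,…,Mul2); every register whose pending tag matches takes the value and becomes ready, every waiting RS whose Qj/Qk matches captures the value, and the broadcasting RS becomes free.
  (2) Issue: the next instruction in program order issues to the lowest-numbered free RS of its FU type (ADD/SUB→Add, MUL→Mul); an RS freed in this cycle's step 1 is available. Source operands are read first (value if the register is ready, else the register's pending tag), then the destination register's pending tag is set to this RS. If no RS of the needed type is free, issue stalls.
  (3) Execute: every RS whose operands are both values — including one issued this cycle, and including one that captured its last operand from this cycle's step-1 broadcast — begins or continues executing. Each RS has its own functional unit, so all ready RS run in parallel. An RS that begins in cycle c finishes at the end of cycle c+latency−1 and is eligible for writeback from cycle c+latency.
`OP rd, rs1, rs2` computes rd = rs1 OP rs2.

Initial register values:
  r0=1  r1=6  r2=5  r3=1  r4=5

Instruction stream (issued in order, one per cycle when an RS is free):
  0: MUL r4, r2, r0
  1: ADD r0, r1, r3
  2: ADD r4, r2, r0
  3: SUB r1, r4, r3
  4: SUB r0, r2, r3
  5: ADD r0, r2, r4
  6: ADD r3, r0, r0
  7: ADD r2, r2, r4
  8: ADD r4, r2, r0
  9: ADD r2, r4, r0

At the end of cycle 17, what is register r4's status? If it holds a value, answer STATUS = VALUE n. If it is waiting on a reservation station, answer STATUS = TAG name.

STATUS = TAG Add3

  c1: issue MUL r4<-Mul1  regs: r0:1,r1:6,r2:5,r3:1,r4:Mul1
  c2: issue ADD r0<-Add1  regs: r0:Add1,r1:6,r2:5,r3:1,r4:Mul1
  c3: issue ADD r4<-Add2  regs: r0:Add1,r1:6,r2:5,r3:1,r4:Add2
  c4: issue SUB r1<-Add3  regs: r0:Add1,r1:Add3,r2:5,r3:1,r4:Add2
  c5: CDB Add1=7; issue SUB r0<-Add1  regs: r0:Add1,r1:Add3,r2:5,r3:1,r4:Add2
  c6: CDB Mul1=5; stall  regs: r0:Add1,r1:Add3,r2:5,r3:1,r4:Add2
  c7: stall  regs: r0:Add1,r1:Add3,r2:5,r3:1,r4:Add2
  c8: CDB Add1=4; issue ADD r0<-Add1  regs: r0:Add1,r1:Add3,r2:5,r3:1,r4:Add2
  c9: CDB Add2=12; issue ADD r3<-Add2  regs: r0:Add1,r1:Add3,r2:5,r3:Add2,r4:12
  c10: stall  regs: r0:Add1,r1:Add3,r2:5,r3:Add2,r4:12
  c11: stall  regs: r0:Add1,r1:Add3,r2:5,r3:Add2,r4:12
  c12: CDB Add1=17; issue ADD r2<-Add1  regs: r0:17,r1:Add3,r2:Add1,r3:Add2,r4:12
  c13: CDB Add3=11; issue ADD r4<-Add3  regs: r0:17,r1:11,r2:Add1,r3:Add2,r4:Add3
  c14: stall  regs: r0:17,r1:11,r2:Add1,r3:Add2,r4:Add3
  c15: CDB Add1=17; issue ADD r2<-Add1  regs: r0:17,r1:11,r2:Add1,r3:Add2,r4:Add3
  c16: CDB Add2=34  regs: r0:17,r1:11,r2:Add1,r3:34,r4:Add3
  c17: -  regs: r0:17,r1:11,r2:Add1,r3:34,r4:Add3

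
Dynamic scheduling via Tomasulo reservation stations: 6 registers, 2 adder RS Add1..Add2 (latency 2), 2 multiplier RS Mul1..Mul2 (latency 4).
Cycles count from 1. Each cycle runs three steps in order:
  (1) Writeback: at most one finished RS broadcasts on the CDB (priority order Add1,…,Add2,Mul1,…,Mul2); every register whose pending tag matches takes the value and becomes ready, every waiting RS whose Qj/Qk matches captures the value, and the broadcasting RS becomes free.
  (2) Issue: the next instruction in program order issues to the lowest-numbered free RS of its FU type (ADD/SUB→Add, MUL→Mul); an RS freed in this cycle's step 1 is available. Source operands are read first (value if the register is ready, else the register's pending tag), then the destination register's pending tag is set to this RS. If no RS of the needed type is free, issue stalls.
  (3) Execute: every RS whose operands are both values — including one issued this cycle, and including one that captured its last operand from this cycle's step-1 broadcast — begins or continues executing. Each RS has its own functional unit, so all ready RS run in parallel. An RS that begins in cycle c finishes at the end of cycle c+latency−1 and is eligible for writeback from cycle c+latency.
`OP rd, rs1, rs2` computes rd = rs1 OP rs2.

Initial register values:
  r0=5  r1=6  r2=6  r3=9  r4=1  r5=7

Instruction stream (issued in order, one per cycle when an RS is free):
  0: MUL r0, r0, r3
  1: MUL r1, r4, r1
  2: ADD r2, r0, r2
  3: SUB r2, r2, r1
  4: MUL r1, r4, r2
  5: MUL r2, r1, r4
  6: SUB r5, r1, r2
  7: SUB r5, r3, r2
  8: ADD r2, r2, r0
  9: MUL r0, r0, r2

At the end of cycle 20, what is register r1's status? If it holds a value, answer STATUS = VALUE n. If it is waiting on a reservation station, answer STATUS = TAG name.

cycle 1: issue MUL r0<-Mul1 // r0:Mul1,r1:6,r2:6,r3:9,r4:1,r5:7
cycle 2: issue MUL r1<-Mul2 // r0:Mul1,r1:Mul2,r2:6,r3:9,r4:1,r5:7
cycle 3: issue ADD r2<-Add1 // r0:Mul1,r1:Mul2,r2:Add1,r3:9,r4:1,r5:7
cycle 4: issue SUB r2<-Add2 // r0:Mul1,r1:Mul2,r2:Add2,r3:9,r4:1,r5:7
cycle 5: CDB Mul1=45; issue MUL r1<-Mul1 // r0:45,r1:Mul1,r2:Add2,r3:9,r4:1,r5:7
cycle 6: CDB Mul2=6; issue MUL r2<-Mul2 // r0:45,r1:Mul1,r2:Mul2,r3:9,r4:1,r5:7
cycle 7: CDB Add1=51; issue SUB r5<-Add1 // r0:45,r1:Mul1,r2:Mul2,r3:9,r4:1,r5:Add1
cycle 8: stall // r0:45,r1:Mul1,r2:Mul2,r3:9,r4:1,r5:Add1
cycle 9: CDB Add2=45; issue SUB r5<-Add2 // r0:45,r1:Mul1,r2:Mul2,r3:9,r4:1,r5:Add2
cycle 10: stall // r0:45,r1:Mul1,r2:Mul2,r3:9,r4:1,r5:Add2
cycle 11: stall // r0:45,r1:Mul1,r2:Mul2,r3:9,r4:1,r5:Add2
cycle 12: stall // r0:45,r1:Mul1,r2:Mul2,r3:9,r4:1,r5:Add2
cycle 13: CDB Mul1=45; stall // r0:45,r1:45,r2:Mul2,r3:9,r4:1,r5:Add2
cycle 14: stall // r0:45,r1:45,r2:Mul2,r3:9,r4:1,r5:Add2
cycle 15: stall // r0:45,r1:45,r2:Mul2,r3:9,r4:1,r5:Add2
cycle 16: stall // r0:45,r1:45,r2:Mul2,r3:9,r4:1,r5:Add2
cycle 17: CDB Mul2=45; stall // r0:45,r1:45,r2:45,r3:9,r4:1,r5:Add2
cycle 18: stall // r0:45,r1:45,r2:45,r3:9,r4:1,r5:Add2
cycle 19: CDB Add1=0; issue ADD r2<-Add1 // r0:45,r1:45,r2:Add1,r3:9,r4:1,r5:Add2
cycle 20: CDB Add2=-36; issue MUL r0<-Mul1 // r0:Mul1,r1:45,r2:Add1,r3:9,r4:1,r5:-36

STATUS = VALUE 45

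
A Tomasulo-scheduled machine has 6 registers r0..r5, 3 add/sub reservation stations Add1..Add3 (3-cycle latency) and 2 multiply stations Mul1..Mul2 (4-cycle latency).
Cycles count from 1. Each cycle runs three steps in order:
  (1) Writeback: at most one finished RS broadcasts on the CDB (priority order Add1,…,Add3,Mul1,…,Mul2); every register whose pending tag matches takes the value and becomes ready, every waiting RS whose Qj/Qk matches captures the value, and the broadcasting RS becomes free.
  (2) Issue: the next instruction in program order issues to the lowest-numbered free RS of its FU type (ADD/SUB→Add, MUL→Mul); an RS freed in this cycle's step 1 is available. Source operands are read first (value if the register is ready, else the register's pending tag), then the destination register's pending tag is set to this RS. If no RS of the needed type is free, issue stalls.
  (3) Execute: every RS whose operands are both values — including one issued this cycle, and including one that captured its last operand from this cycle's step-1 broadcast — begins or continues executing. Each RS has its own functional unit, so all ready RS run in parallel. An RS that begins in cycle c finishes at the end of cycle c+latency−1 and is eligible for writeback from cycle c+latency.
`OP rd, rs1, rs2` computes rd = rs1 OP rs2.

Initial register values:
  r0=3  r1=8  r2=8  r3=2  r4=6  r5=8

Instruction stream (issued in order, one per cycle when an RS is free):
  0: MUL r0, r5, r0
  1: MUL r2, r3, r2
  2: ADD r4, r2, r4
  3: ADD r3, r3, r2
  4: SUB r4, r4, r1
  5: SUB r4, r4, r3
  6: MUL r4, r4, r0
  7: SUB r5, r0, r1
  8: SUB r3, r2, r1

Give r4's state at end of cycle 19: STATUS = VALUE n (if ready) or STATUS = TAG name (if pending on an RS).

c1: issue MUL r0<-Mul1 | r0:Mul1,r1:8,r2:8,r3:2,r4:6,r5:8
c2: issue MUL r2<-Mul2 | r0:Mul1,r1:8,r2:Mul2,r3:2,r4:6,r5:8
c3: issue ADD r4<-Add1 | r0:Mul1,r1:8,r2:Mul2,r3:2,r4:Add1,r5:8
c4: issue ADD r3<-Add2 | r0:Mul1,r1:8,r2:Mul2,r3:Add2,r4:Add1,r5:8
c5: CDB Mul1=24; issue SUB r4<-Add3 | r0:24,r1:8,r2:Mul2,r3:Add2,r4:Add3,r5:8
c6: CDB Mul2=16; stall | r0:24,r1:8,r2:16,r3:Add2,r4:Add3,r5:8
c7: stall | r0:24,r1:8,r2:16,r3:Add2,r4:Add3,r5:8
c8: stall | r0:24,r1:8,r2:16,r3:Add2,r4:Add3,r5:8
c9: CDB Add1=22; issue SUB r4<-Add1 | r0:24,r1:8,r2:16,r3:Add2,r4:Add1,r5:8
c10: CDB Add2=18; issue MUL r4<-Mul1 | r0:24,r1:8,r2:16,r3:18,r4:Mul1,r5:8
c11: issue SUB r5<-Add2 | r0:24,r1:8,r2:16,r3:18,r4:Mul1,r5:Add2
c12: CDB Add3=14; issue SUB r3<-Add3 | r0:24,r1:8,r2:16,r3:Add3,r4:Mul1,r5:Add2
c13: - | r0:24,r1:8,r2:16,r3:Add3,r4:Mul1,r5:Add2
c14: CDB Add2=16 | r0:24,r1:8,r2:16,r3:Add3,r4:Mul1,r5:16
c15: CDB Add1=-4 | r0:24,r1:8,r2:16,r3:Add3,r4:Mul1,r5:16
c16: CDB Add3=8 | r0:24,r1:8,r2:16,r3:8,r4:Mul1,r5:16
c17: - | r0:24,r1:8,r2:16,r3:8,r4:Mul1,r5:16
c18: - | r0:24,r1:8,r2:16,r3:8,r4:Mul1,r5:16
c19: CDB Mul1=-96 | r0:24,r1:8,r2:16,r3:8,r4:-96,r5:16

STATUS = VALUE -96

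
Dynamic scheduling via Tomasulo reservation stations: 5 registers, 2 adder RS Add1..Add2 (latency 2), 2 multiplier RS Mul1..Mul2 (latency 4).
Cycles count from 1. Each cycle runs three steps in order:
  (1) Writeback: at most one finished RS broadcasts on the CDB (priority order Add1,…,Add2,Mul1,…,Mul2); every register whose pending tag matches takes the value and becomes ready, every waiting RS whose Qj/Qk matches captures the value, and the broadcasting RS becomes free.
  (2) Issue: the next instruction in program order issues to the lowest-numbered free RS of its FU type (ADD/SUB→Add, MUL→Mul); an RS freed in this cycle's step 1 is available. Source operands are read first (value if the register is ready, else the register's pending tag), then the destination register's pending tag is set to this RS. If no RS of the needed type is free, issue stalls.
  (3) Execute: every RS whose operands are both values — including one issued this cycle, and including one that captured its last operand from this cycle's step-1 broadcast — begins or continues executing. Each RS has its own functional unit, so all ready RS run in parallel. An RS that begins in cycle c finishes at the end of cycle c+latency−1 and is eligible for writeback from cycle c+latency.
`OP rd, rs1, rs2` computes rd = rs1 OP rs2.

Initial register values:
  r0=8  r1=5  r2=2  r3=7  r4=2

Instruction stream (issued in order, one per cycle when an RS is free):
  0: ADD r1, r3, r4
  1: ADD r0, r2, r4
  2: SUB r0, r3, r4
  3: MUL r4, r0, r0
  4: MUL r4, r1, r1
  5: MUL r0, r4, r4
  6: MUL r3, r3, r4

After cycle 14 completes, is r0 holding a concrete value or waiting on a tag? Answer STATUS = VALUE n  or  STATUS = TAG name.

cycle 1: issue ADD r1<-Add1 // r0:8,r1:Add1,r2:2,r3:7,r4:2
cycle 2: issue ADD r0<-Add2 // r0:Add2,r1:Add1,r2:2,r3:7,r4:2
cycle 3: CDB Add1=9; issue SUB r0<-Add1 // r0:Add1,r1:9,r2:2,r3:7,r4:2
cycle 4: CDB Add2=4; issue MUL r4<-Mul1 // r0:Add1,r1:9,r2:2,r3:7,r4:Mul1
cycle 5: CDB Add1=5; issue MUL r4<-Mul2 // r0:5,r1:9,r2:2,r3:7,r4:Mul2
cycle 6: stall // r0:5,r1:9,r2:2,r3:7,r4:Mul2
cycle 7: stall // r0:5,r1:9,r2:2,r3:7,r4:Mul2
cycle 8: stall // r0:5,r1:9,r2:2,r3:7,r4:Mul2
cycle 9: CDB Mul1=25; issue MUL r0<-Mul1 // r0:Mul1,r1:9,r2:2,r3:7,r4:Mul2
cycle 10: CDB Mul2=81; issue MUL r3<-Mul2 // r0:Mul1,r1:9,r2:2,r3:Mul2,r4:81
cycle 11: - // r0:Mul1,r1:9,r2:2,r3:Mul2,r4:81
cycle 12: - // r0:Mul1,r1:9,r2:2,r3:Mul2,r4:81
cycle 13: - // r0:Mul1,r1:9,r2:2,r3:Mul2,r4:81
cycle 14: CDB Mul1=6561 // r0:6561,r1:9,r2:2,r3:Mul2,r4:81

STATUS = VALUE 6561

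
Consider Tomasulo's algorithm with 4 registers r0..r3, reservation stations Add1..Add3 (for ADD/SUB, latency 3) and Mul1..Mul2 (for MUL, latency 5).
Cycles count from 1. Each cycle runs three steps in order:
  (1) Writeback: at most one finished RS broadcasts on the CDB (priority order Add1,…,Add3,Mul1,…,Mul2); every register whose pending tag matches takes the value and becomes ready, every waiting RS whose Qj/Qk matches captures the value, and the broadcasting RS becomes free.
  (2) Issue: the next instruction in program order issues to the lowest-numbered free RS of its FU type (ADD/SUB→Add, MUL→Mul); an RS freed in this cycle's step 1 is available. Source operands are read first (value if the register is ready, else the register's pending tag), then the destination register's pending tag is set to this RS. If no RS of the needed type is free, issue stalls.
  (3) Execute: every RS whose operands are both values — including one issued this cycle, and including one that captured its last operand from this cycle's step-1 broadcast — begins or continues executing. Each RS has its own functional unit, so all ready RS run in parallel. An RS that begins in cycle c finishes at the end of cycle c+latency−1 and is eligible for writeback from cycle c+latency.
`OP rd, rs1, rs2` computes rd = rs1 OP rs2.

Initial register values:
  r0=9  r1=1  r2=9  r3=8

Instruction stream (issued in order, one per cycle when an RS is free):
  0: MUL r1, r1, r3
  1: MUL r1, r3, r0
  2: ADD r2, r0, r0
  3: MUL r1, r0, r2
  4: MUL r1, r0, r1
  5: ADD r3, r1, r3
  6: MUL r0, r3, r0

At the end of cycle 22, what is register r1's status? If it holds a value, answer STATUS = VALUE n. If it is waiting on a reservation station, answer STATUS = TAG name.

cycle 1: issue MUL r1<-Mul1 // r0:9,r1:Mul1,r2:9,r3:8
cycle 2: issue MUL r1<-Mul2 // r0:9,r1:Mul2,r2:9,r3:8
cycle 3: issue ADD r2<-Add1 // r0:9,r1:Mul2,r2:Add1,r3:8
cycle 4: stall // r0:9,r1:Mul2,r2:Add1,r3:8
cycle 5: stall // r0:9,r1:Mul2,r2:Add1,r3:8
cycle 6: CDB Add1=18; stall // r0:9,r1:Mul2,r2:18,r3:8
cycle 7: CDB Mul1=8; issue MUL r1<-Mul1 // r0:9,r1:Mul1,r2:18,r3:8
cycle 8: CDB Mul2=72; issue MUL r1<-Mul2 // r0:9,r1:Mul2,r2:18,r3:8
cycle 9: issue ADD r3<-Add1 // r0:9,r1:Mul2,r2:18,r3:Add1
cycle 10: stall // r0:9,r1:Mul2,r2:18,r3:Add1
cycle 11: stall // r0:9,r1:Mul2,r2:18,r3:Add1
cycle 12: CDB Mul1=162; issue MUL r0<-Mul1 // r0:Mul1,r1:Mul2,r2:18,r3:Add1
cycle 13: - // r0:Mul1,r1:Mul2,r2:18,r3:Add1
cycle 14: - // r0:Mul1,r1:Mul2,r2:18,r3:Add1
cycle 15: - // r0:Mul1,r1:Mul2,r2:18,r3:Add1
cycle 16: - // r0:Mul1,r1:Mul2,r2:18,r3:Add1
cycle 17: CDB Mul2=1458 // r0:Mul1,r1:1458,r2:18,r3:Add1
cycle 18: - // r0:Mul1,r1:1458,r2:18,r3:Add1
cycle 19: - // r0:Mul1,r1:1458,r2:18,r3:Add1
cycle 20: CDB Add1=1466 // r0:Mul1,r1:1458,r2:18,r3:1466
cycle 21: - // r0:Mul1,r1:1458,r2:18,r3:1466
cycle 22: - // r0:Mul1,r1:1458,r2:18,r3:1466

STATUS = VALUE 1458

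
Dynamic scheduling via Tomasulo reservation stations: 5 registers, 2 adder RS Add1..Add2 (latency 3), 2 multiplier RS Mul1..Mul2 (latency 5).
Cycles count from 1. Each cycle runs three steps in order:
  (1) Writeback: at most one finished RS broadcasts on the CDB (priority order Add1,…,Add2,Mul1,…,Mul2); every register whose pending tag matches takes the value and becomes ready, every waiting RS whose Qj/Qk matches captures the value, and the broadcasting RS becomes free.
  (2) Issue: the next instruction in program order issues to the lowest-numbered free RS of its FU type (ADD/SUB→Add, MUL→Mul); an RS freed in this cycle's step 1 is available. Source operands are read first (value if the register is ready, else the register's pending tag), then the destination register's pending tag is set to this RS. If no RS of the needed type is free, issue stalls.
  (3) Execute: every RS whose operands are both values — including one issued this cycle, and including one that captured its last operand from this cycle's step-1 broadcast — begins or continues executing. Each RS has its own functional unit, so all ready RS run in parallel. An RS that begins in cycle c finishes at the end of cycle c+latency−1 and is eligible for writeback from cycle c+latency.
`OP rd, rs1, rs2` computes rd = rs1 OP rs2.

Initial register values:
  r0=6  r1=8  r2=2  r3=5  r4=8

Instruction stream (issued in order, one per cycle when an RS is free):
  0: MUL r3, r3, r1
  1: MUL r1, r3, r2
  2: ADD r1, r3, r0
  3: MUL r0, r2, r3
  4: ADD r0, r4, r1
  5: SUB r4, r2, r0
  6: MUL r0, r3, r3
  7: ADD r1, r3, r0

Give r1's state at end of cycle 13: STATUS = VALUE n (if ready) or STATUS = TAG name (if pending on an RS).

c1: issue MUL r3<-Mul1 | r0:6,r1:8,r2:2,r3:Mul1,r4:8
c2: issue MUL r1<-Mul2 | r0:6,r1:Mul2,r2:2,r3:Mul1,r4:8
c3: issue ADD r1<-Add1 | r0:6,r1:Add1,r2:2,r3:Mul1,r4:8
c4: stall | r0:6,r1:Add1,r2:2,r3:Mul1,r4:8
c5: stall | r0:6,r1:Add1,r2:2,r3:Mul1,r4:8
c6: CDB Mul1=40; issue MUL r0<-Mul1 | r0:Mul1,r1:Add1,r2:2,r3:40,r4:8
c7: issue ADD r0<-Add2 | r0:Add2,r1:Add1,r2:2,r3:40,r4:8
c8: stall | r0:Add2,r1:Add1,r2:2,r3:40,r4:8
c9: CDB Add1=46; issue SUB r4<-Add1 | r0:Add2,r1:46,r2:2,r3:40,r4:Add1
c10: stall | r0:Add2,r1:46,r2:2,r3:40,r4:Add1
c11: CDB Mul1=80; issue MUL r0<-Mul1 | r0:Mul1,r1:46,r2:2,r3:40,r4:Add1
c12: CDB Add2=54; issue ADD r1<-Add2 | r0:Mul1,r1:Add2,r2:2,r3:40,r4:Add1
c13: CDB Mul2=80 | r0:Mul1,r1:Add2,r2:2,r3:40,r4:Add1

STATUS = TAG Add2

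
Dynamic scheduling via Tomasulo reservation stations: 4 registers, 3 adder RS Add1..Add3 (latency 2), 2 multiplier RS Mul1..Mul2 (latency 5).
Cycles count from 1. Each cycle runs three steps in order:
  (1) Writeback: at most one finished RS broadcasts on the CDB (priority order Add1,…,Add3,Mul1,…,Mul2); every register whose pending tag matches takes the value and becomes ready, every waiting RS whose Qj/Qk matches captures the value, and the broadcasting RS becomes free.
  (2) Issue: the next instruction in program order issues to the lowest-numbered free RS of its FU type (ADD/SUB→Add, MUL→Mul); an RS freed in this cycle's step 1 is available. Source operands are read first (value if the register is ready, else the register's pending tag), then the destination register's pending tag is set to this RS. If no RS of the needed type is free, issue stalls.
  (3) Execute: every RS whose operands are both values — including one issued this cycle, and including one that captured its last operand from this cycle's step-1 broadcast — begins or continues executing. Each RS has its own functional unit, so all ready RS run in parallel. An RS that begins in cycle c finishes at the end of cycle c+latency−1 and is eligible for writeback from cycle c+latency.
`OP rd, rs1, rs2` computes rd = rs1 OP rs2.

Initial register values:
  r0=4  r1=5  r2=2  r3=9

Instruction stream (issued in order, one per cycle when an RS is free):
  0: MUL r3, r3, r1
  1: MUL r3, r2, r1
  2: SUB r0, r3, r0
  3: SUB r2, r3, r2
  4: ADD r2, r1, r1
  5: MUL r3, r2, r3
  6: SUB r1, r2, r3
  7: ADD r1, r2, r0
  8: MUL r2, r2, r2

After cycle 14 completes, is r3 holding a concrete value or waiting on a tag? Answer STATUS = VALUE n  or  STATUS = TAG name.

STATUS = VALUE 100

  c1: issue MUL r3<-Mul1  regs: r0:4,r1:5,r2:2,r3:Mul1
  c2: issue MUL r3<-Mul2  regs: r0:4,r1:5,r2:2,r3:Mul2
  c3: issue SUB r0<-Add1  regs: r0:Add1,r1:5,r2:2,r3:Mul2
  c4: issue SUB r2<-Add2  regs: r0:Add1,r1:5,r2:Add2,r3:Mul2
  c5: issue ADD r2<-Add3  regs: r0:Add1,r1:5,r2:Add3,r3:Mul2
  c6: CDB Mul1=45; issue MUL r3<-Mul1  regs: r0:Add1,r1:5,r2:Add3,r3:Mul1
  c7: CDB Add3=10; issue SUB r1<-Add3  regs: r0:Add1,r1:Add3,r2:10,r3:Mul1
  c8: CDB Mul2=10; stall  regs: r0:Add1,r1:Add3,r2:10,r3:Mul1
  c9: stall  regs: r0:Add1,r1:Add3,r2:10,r3:Mul1
  c10: CDB Add1=6; issue ADD r1<-Add1  regs: r0:6,r1:Add1,r2:10,r3:Mul1
  c11: CDB Add2=8; issue MUL r2<-Mul2  regs: r0:6,r1:Add1,r2:Mul2,r3:Mul1
  c12: CDB Add1=16  regs: r0:6,r1:16,r2:Mul2,r3:Mul1
  c13: CDB Mul1=100  regs: r0:6,r1:16,r2:Mul2,r3:100
  c14: -  regs: r0:6,r1:16,r2:Mul2,r3:100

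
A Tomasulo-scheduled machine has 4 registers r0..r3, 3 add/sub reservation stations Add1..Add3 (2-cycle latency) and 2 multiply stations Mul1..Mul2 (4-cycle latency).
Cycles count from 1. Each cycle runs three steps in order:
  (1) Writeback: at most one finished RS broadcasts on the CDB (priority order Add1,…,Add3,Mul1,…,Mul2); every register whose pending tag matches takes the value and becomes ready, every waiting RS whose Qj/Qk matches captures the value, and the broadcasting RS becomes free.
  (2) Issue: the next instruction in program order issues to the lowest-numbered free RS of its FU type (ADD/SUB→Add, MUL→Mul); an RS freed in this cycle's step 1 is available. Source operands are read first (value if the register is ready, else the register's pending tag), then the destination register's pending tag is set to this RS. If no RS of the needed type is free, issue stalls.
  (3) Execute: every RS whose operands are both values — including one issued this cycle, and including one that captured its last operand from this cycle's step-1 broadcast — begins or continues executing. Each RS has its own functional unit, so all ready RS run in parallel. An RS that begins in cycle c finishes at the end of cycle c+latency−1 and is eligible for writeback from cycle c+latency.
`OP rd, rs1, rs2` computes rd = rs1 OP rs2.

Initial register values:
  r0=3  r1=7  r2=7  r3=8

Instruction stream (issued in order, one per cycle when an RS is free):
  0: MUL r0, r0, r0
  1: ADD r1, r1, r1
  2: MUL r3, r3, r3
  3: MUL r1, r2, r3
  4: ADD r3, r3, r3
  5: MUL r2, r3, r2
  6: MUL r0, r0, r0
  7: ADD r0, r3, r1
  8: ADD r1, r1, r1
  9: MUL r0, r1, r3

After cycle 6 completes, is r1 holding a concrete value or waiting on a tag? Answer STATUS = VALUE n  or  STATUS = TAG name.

cycle 1: issue MUL r0<-Mul1 // r0:Mul1,r1:7,r2:7,r3:8
cycle 2: issue ADD r1<-Add1 // r0:Mul1,r1:Add1,r2:7,r3:8
cycle 3: issue MUL r3<-Mul2 // r0:Mul1,r1:Add1,r2:7,r3:Mul2
cycle 4: CDB Add1=14; stall // r0:Mul1,r1:14,r2:7,r3:Mul2
cycle 5: CDB Mul1=9; issue MUL r1<-Mul1 // r0:9,r1:Mul1,r2:7,r3:Mul2
cycle 6: issue ADD r3<-Add1 // r0:9,r1:Mul1,r2:7,r3:Add1

STATUS = TAG Mul1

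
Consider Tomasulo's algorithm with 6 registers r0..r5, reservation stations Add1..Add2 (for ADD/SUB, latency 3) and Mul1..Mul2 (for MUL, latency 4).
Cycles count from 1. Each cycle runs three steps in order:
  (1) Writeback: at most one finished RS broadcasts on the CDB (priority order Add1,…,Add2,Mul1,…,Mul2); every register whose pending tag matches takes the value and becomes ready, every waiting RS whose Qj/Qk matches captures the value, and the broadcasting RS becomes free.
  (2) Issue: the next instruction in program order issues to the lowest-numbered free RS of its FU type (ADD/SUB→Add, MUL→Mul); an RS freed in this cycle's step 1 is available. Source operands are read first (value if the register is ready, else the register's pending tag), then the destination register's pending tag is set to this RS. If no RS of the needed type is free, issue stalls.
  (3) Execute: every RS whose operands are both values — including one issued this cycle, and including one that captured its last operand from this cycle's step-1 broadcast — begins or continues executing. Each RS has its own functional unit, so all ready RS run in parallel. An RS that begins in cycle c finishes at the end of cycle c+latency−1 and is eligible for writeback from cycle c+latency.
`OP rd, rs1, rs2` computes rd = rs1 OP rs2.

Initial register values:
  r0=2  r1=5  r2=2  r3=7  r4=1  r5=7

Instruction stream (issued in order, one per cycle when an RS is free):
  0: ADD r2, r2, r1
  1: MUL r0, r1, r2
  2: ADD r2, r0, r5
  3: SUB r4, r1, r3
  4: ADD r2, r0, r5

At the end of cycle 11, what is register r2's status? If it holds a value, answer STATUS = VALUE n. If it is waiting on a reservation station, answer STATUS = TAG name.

  c1: issue ADD r2<-Add1  regs: r0:2,r1:5,r2:Add1,r3:7,r4:1,r5:7
  c2: issue MUL r0<-Mul1  regs: r0:Mul1,r1:5,r2:Add1,r3:7,r4:1,r5:7
  c3: issue ADD r2<-Add2  regs: r0:Mul1,r1:5,r2:Add2,r3:7,r4:1,r5:7
  c4: CDB Add1=7; issue SUB r4<-Add1  regs: r0:Mul1,r1:5,r2:Add2,r3:7,r4:Add1,r5:7
  c5: stall  regs: r0:Mul1,r1:5,r2:Add2,r3:7,r4:Add1,r5:7
  c6: stall  regs: r0:Mul1,r1:5,r2:Add2,r3:7,r4:Add1,r5:7
  c7: CDB Add1=-2; issue ADD r2<-Add1  regs: r0:Mul1,r1:5,r2:Add1,r3:7,r4:-2,r5:7
  c8: CDB Mul1=35  regs: r0:35,r1:5,r2:Add1,r3:7,r4:-2,r5:7
  c9: -  regs: r0:35,r1:5,r2:Add1,r3:7,r4:-2,r5:7
  c10: -  regs: r0:35,r1:5,r2:Add1,r3:7,r4:-2,r5:7
  c11: CDB Add1=42  regs: r0:35,r1:5,r2:42,r3:7,r4:-2,r5:7

STATUS = VALUE 42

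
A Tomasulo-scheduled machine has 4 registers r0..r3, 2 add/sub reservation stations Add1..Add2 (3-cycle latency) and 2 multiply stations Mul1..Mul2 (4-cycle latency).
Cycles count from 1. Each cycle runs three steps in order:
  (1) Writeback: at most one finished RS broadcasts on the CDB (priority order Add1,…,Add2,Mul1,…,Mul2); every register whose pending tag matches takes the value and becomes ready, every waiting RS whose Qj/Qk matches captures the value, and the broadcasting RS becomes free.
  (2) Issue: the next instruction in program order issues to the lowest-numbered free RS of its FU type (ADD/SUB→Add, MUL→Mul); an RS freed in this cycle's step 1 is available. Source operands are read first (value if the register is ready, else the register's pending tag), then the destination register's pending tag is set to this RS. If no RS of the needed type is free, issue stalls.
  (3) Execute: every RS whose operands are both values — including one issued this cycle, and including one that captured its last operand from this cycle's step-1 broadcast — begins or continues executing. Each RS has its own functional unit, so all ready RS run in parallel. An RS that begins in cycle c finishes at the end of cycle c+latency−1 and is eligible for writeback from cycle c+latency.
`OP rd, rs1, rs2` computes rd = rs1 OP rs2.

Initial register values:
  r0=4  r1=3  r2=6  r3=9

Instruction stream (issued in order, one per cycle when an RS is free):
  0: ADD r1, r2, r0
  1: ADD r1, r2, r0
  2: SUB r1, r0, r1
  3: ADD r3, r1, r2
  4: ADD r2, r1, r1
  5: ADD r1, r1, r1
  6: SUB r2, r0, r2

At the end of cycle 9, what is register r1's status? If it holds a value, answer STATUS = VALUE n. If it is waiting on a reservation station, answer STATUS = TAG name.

STATUS = VALUE -6

  c1: issue ADD r1<-Add1  regs: r0:4,r1:Add1,r2:6,r3:9
  c2: issue ADD r1<-Add2  regs: r0:4,r1:Add2,r2:6,r3:9
  c3: stall  regs: r0:4,r1:Add2,r2:6,r3:9
  c4: CDB Add1=10; issue SUB r1<-Add1  regs: r0:4,r1:Add1,r2:6,r3:9
  c5: CDB Add2=10; issue ADD r3<-Add2  regs: r0:4,r1:Add1,r2:6,r3:Add2
  c6: stall  regs: r0:4,r1:Add1,r2:6,r3:Add2
  c7: stall  regs: r0:4,r1:Add1,r2:6,r3:Add2
  c8: CDB Add1=-6; issue ADD r2<-Add1  regs: r0:4,r1:-6,r2:Add1,r3:Add2
  c9: stall  regs: r0:4,r1:-6,r2:Add1,r3:Add2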